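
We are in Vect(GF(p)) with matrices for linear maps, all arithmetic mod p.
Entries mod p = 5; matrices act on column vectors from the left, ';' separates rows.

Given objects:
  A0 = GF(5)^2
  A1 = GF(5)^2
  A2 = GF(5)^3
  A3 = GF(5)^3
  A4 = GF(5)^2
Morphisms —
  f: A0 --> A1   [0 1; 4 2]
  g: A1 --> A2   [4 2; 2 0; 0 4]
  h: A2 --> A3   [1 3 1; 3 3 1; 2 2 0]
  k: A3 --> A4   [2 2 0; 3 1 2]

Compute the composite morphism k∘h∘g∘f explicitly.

Answer: [3 0; 4 4]

Derivation:
  e0=⟨1,0⟩ f-->⟨0,4⟩ g-->⟨3,0,1⟩ h-->⟨4,0,1⟩ k-->⟨3,4⟩
  e1=⟨0,1⟩ f-->⟨1,2⟩ g-->⟨3,2,3⟩ h-->⟨2,3,0⟩ k-->⟨0,4⟩
⟦path⟧: [3 0; 4 4]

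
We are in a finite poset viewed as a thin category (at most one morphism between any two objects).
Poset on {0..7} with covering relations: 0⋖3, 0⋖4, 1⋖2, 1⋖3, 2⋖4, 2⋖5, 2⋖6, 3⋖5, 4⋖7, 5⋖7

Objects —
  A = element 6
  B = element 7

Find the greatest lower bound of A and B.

Answer: A∧B = 2

Work:
Lower bounds of A=6 and B=7: {1,2}
  1 <= 2
  2 <= 2
glb = 2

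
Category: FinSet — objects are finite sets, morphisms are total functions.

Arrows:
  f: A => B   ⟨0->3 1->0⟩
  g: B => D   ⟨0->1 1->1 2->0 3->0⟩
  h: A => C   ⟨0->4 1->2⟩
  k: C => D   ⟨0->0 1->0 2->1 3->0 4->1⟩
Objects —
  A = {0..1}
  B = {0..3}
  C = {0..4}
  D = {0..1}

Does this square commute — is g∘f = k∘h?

Answer: DOES NOT COMMUTE

Work:
Path 1 = f;g:
  0 f=>3 g=>0
  1 f=>0 g=>1
  ⟦path⟧₁ = ⟨0->0 1->1⟩
Path 2 = h;k:
  0 h=>4 k=>1
  1 h=>2 k=>1
  ⟦path⟧₂ = ⟨0->1 1->1⟩
Equal? distinct morphisms ✗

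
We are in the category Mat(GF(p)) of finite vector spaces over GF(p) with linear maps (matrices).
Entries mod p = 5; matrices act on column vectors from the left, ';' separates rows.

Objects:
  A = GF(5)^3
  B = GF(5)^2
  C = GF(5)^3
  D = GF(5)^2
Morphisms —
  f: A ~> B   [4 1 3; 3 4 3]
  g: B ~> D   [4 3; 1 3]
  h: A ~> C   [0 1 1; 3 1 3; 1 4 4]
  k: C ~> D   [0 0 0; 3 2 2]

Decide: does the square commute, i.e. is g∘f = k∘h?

Path 1 = f;g:
  e0=⟨1,0,0⟩ f~>⟨4,3⟩ g~>⟨0,3⟩
  e1=⟨0,1,0⟩ f~>⟨1,4⟩ g~>⟨1,3⟩
  e2=⟨0,0,1⟩ f~>⟨3,3⟩ g~>⟨1,2⟩
  composite₁ = [0 1 1; 3 3 2]
Path 2 = h;k:
  e0=⟨1,0,0⟩ h~>⟨0,3,1⟩ k~>⟨0,3⟩
  e1=⟨0,1,0⟩ h~>⟨1,1,4⟩ k~>⟨0,3⟩
  e2=⟨0,0,1⟩ h~>⟨1,3,4⟩ k~>⟨0,2⟩
  composite₂ = [0 0 0; 3 3 2]
Equal? differ; not commutative

Answer: DOES NOT COMMUTE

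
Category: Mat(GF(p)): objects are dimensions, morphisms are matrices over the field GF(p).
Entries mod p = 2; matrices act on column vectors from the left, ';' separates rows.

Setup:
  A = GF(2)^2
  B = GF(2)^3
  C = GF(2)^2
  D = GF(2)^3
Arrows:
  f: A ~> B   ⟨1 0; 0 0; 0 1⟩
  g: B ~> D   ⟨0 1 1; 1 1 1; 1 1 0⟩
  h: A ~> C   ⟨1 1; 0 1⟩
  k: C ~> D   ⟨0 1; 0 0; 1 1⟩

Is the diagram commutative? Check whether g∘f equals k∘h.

Answer: DOES NOT COMMUTE

Trace:
Path 1 = f;g:
  e0=[1,0] f~>[1,0,0] g~>[0,1,1]
  e1=[0,1] f~>[0,0,1] g~>[1,1,0]
  composite₁ = ⟨0 1; 1 1; 1 0⟩
Path 2 = h;k:
  e0=[1,0] h~>[1,0] k~>[0,0,1]
  e1=[0,1] h~>[1,1] k~>[1,0,0]
  composite₂ = ⟨0 1; 0 0; 1 0⟩
Equal? differ; not commutative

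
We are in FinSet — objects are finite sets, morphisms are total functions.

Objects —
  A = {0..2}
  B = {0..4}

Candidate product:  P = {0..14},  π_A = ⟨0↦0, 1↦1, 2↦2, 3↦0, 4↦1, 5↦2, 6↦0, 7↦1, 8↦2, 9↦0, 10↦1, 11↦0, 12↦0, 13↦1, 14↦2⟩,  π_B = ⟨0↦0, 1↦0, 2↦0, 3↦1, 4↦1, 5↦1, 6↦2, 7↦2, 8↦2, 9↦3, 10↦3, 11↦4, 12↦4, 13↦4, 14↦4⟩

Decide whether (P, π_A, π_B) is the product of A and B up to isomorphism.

Answer: NOT A VALID PRODUCT — duplicate pair at indices 12,11

Derivation:
|A|·|B| = 3·5 = 15;  |P| = 15
Check the pairing map k ↦ (π_A(k), π_B(k)):
  0 ↦ (0,0)
  1 ↦ (1,0)
  2 ↦ (2,0)
  3 ↦ (0,1)
  4 ↦ (1,1)
  5 ↦ (2,1)
  6 ↦ (0,2)
  7 ↦ (1,2)
  8 ↦ (2,2)
  9 ↦ (0,3)
  10 ↦ (1,3)
  11 ↦ (0,4)
  12 ↦ (0,4)  ✗ repeats pair of k=11
  13 ↦ (1,4)
  14 ↦ (2,4)
distinct pairs in image: 14 / 15 needed
  → (0,4) hit at k=11 and k=12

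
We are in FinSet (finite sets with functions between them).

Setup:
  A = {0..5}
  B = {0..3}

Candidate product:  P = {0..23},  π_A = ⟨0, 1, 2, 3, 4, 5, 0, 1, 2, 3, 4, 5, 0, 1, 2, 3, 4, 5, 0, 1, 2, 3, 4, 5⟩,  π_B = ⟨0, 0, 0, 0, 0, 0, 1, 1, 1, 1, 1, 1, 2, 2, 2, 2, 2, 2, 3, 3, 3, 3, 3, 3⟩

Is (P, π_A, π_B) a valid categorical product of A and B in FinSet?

Answer: VALID PRODUCT

Work:
|A|·|B| = 6·4 = 24;  |P| = 24
Check the pairing map k ↦ (π_A(k), π_B(k)):
  0 ↦ (0,0)
  1 ↦ (1,0)
  2 ↦ (2,0)
  3 ↦ (3,0)
  4 ↦ (4,0)
  5 ↦ (5,0)
  6 ↦ (0,1)
  7 ↦ (1,1)
  8 ↦ (2,1)
  9 ↦ (3,1)
  10 ↦ (4,1)
  11 ↦ (5,1)
  12 ↦ (0,2)
  13 ↦ (1,2)
  14 ↦ (2,2)
  15 ↦ (3,2)
  16 ↦ (4,2)
  17 ↦ (5,2)
  18 ↦ (0,3)
  19 ↦ (1,3)
  20 ↦ (2,3)
  21 ↦ (3,3)
  22 ↦ (4,3)
  23 ↦ (5,3)
distinct pairs in image: 24 / 24 needed
  → bijection onto A×B; projections well-typed.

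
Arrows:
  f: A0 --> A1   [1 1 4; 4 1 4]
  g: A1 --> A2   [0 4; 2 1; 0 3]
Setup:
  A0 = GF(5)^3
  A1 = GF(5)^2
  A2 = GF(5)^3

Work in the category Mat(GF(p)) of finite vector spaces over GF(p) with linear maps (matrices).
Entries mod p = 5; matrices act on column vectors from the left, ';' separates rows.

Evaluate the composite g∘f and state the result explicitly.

Answer: [1 4 1; 1 3 2; 2 3 2]

Work:
  e0=(1,0,0) f-->(1,4) g-->(1,1,2)
  e1=(0,1,0) f-->(1,1) g-->(4,3,3)
  e2=(0,0,1) f-->(4,4) g-->(1,2,2)
result: [1 4 1; 1 3 2; 2 3 2]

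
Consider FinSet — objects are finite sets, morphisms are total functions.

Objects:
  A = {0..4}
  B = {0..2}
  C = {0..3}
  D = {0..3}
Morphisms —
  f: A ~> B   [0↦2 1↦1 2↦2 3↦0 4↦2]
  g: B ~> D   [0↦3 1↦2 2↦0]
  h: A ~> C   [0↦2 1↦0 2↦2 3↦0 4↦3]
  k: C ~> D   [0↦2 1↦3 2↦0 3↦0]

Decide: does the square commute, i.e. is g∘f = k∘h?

Answer: DOES NOT COMMUTE

Work:
Along f;g (path 1):
  0 f~>2 g~>0
  1 f~>1 g~>2
  2 f~>2 g~>0
  3 f~>0 g~>3
  4 f~>2 g~>0
  ⟦path⟧₁ = [0↦0 1↦2 2↦0 3↦3 4↦0]
Along h;k (path 2):
  0 h~>2 k~>0
  1 h~>0 k~>2
  2 h~>2 k~>0
  3 h~>0 k~>2
  4 h~>3 k~>0
  ⟦path⟧₂ = [0↦0 1↦2 2↦0 3↦2 4↦0]
Equal? distinct morphisms ✗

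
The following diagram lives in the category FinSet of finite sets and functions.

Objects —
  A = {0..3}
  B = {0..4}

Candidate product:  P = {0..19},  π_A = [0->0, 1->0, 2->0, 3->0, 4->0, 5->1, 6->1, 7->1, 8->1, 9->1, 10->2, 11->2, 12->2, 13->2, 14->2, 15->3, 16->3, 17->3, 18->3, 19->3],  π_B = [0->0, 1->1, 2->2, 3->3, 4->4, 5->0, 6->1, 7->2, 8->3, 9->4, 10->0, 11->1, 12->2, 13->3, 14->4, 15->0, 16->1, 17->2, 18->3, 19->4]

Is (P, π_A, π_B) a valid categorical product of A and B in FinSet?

Answer: VALID PRODUCT

Derivation:
|A|·|B| = 4·5 = 20;  |P| = 20
Check the pairing map k ↦ (π_A(k), π_B(k)):
  0 -> (0,0)
  1 -> (0,1)
  2 -> (0,2)
  3 -> (0,3)
  4 -> (0,4)
  5 -> (1,0)
  6 -> (1,1)
  7 -> (1,2)
  8 -> (1,3)
  9 -> (1,4)
  10 -> (2,0)
  11 -> (2,1)
  12 -> (2,2)
  13 -> (2,3)
  14 -> (2,4)
  15 -> (3,0)
  16 -> (3,1)
  17 -> (3,2)
  18 -> (3,3)
  19 -> (3,4)
distinct pairs in image: 20 / 20 needed
  → bijection onto A×B; projections well-typed.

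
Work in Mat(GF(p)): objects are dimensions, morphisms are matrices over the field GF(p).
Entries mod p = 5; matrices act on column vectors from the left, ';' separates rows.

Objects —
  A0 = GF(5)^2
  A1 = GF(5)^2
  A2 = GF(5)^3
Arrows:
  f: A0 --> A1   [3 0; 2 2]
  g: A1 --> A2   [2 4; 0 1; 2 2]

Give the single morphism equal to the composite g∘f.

Answer: [4 3; 2 2; 0 4]

Trace:
  e0=(1,0) f-->(3,2) g-->(4,2,0)
  e1=(0,1) f-->(0,2) g-->(3,2,4)
composite: [4 3; 2 2; 0 4]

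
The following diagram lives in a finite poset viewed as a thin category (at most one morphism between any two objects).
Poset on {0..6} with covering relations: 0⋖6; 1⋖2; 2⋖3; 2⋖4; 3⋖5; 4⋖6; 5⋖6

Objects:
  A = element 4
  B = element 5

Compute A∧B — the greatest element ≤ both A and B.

Answer: A∧B = 2

Work:
{x : x≤A ∧ x≤B} = {1,2}  (A=4, B=5)
  1 ≤ 2
  2 ≤ 2
glb = 2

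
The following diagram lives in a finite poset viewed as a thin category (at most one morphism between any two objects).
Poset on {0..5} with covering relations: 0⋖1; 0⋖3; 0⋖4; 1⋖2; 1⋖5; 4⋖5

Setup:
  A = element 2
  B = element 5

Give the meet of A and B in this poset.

Common predecessors of 2,5: {0,1}
  0 ≤ 1
  1 ≤ 1
glb = 1

Answer: A∧B = 1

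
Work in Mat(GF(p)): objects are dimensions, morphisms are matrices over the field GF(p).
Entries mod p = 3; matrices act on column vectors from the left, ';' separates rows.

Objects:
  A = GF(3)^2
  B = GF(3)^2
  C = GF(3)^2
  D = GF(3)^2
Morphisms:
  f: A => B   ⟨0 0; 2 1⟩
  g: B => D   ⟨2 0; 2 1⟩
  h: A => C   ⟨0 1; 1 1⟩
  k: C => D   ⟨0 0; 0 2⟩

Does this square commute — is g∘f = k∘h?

Answer: DOES NOT COMMUTE

Trace:
Along f;g (path 1):
  e0=⟨1,0⟩ f=>⟨0,2⟩ g=>⟨0,2⟩
  e1=⟨0,1⟩ f=>⟨0,1⟩ g=>⟨0,1⟩
  composite₁ = ⟨0 0; 2 1⟩
Along h;k (path 2):
  e0=⟨1,0⟩ h=>⟨0,1⟩ k=>⟨0,2⟩
  e1=⟨0,1⟩ h=>⟨1,1⟩ k=>⟨0,2⟩
  composite₂ = ⟨0 0; 2 2⟩
Equal? differ; not commutative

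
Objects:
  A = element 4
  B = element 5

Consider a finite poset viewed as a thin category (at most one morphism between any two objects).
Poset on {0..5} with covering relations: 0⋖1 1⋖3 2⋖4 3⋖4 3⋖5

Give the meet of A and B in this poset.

Answer: A∧B = 3

Derivation:
Common predecessors of 4,5: {0,1,3}
  0 ⊑ 3
  1 ⊑ 3
  3 ⊑ 3
glb = 3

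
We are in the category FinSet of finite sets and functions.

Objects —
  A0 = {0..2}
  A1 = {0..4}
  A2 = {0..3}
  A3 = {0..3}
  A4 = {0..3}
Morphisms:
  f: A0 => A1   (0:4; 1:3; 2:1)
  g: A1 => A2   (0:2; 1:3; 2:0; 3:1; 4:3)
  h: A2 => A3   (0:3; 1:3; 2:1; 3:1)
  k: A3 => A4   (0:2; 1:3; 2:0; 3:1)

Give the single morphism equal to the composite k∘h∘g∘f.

Answer: (0:3; 1:1; 2:3)

Derivation:
  0 f=>4 g=>3 h=>1 k=>3
  1 f=>3 g=>1 h=>3 k=>1
  2 f=>1 g=>3 h=>1 k=>3
result: (0:3; 1:1; 2:3)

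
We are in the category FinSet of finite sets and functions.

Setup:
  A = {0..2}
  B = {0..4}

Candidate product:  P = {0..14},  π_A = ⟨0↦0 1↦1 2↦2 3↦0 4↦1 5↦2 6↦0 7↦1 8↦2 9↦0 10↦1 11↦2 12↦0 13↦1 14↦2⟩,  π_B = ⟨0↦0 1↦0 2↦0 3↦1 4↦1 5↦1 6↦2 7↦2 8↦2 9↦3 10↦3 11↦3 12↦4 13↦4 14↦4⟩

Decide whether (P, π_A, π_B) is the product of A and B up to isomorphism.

|A|·|B| = 3·5 = 15;  |P| = 15
Check the pairing map k ↦ (π_A(k), π_B(k)):
  0 ↦ (0,0)
  1 ↦ (1,0)
  2 ↦ (2,0)
  3 ↦ (0,1)
  4 ↦ (1,1)
  5 ↦ (2,1)
  6 ↦ (0,2)
  7 ↦ (1,2)
  8 ↦ (2,2)
  9 ↦ (0,3)
  10 ↦ (1,3)
  11 ↦ (2,3)
  12 ↦ (0,4)
  13 ↦ (1,4)
  14 ↦ (2,4)
distinct pairs in image: 15 / 15 needed
  → bijection onto A×B; projections well-typed.

Answer: VALID PRODUCT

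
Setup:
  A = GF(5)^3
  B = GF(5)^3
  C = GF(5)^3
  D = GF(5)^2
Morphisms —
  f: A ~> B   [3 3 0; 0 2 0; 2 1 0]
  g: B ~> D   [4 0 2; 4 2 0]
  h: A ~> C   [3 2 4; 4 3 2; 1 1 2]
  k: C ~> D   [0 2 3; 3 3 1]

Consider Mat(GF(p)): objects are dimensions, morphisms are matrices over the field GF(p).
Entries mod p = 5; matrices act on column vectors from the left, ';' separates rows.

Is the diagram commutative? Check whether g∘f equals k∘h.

Answer: COMMUTES

Trace:
1) trace f;g:
  e0=[1,0,0] f~>[3,0,2] g~>[1,2]
  e1=[0,1,0] f~>[3,2,1] g~>[4,1]
  e2=[0,0,1] f~>[0,0,0] g~>[0,0]
  composite₁ = [1 4 0; 2 1 0]
2) trace h;k:
  e0=[1,0,0] h~>[3,4,1] k~>[1,2]
  e1=[0,1,0] h~>[2,3,1] k~>[4,1]
  e2=[0,0,1] h~>[4,2,2] k~>[0,0]
  composite₂ = [1 4 0; 2 1 0]
Equal? same morphism ✓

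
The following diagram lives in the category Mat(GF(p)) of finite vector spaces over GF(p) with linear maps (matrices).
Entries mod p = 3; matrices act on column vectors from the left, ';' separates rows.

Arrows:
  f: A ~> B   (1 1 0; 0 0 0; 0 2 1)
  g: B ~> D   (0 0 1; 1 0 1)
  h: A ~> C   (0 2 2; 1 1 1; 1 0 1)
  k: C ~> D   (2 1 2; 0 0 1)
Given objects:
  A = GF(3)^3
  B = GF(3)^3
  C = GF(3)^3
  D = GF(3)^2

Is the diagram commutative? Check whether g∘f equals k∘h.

Answer: COMMUTES

Derivation:
Path 1 = f;g:
  e0=⟨1,0,0⟩ f~>⟨1,0,0⟩ g~>⟨0,1⟩
  e1=⟨0,1,0⟩ f~>⟨1,0,2⟩ g~>⟨2,0⟩
  e2=⟨0,0,1⟩ f~>⟨0,0,1⟩ g~>⟨1,1⟩
  ⟦path⟧₁ = (0 2 1; 1 0 1)
Path 2 = h;k:
  e0=⟨1,0,0⟩ h~>⟨0,1,1⟩ k~>⟨0,1⟩
  e1=⟨0,1,0⟩ h~>⟨2,1,0⟩ k~>⟨2,0⟩
  e2=⟨0,0,1⟩ h~>⟨2,1,1⟩ k~>⟨1,1⟩
  ⟦path⟧₂ = (0 2 1; 1 0 1)
Equal? YES — commutes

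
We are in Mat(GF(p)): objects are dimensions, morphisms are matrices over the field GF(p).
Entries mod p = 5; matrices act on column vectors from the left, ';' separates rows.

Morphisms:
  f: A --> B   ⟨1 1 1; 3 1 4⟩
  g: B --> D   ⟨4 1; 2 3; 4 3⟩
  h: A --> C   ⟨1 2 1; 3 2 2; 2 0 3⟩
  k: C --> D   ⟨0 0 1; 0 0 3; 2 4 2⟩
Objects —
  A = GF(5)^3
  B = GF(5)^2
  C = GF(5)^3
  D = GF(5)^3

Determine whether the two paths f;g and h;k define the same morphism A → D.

Answer: COMMUTES

Derivation:
Path 1 = f;g:
  e0=(1,0,0) f-->(1,3) g-->(2,1,3)
  e1=(0,1,0) f-->(1,1) g-->(0,0,2)
  e2=(0,0,1) f-->(1,4) g-->(3,4,1)
  ⟦path⟧₁ = ⟨2 0 3; 1 0 4; 3 2 1⟩
Path 2 = h;k:
  e0=(1,0,0) h-->(1,3,2) k-->(2,1,3)
  e1=(0,1,0) h-->(2,2,0) k-->(0,0,2)
  e2=(0,0,1) h-->(1,2,3) k-->(3,4,1)
  ⟦path⟧₂ = ⟨2 0 3; 1 0 4; 3 2 1⟩
Equal? same morphism ✓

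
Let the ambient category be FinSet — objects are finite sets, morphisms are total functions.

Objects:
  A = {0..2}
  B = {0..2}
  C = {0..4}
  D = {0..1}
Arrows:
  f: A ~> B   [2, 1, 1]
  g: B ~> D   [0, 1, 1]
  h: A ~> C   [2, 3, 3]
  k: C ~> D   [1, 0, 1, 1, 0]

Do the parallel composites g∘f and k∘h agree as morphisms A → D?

Answer: COMMUTES

Derivation:
1) trace f;g:
  0 f~>2 g~>1
  1 f~>1 g~>1
  2 f~>1 g~>1
  result₁ = [1, 1, 1]
2) trace h;k:
  0 h~>2 k~>1
  1 h~>3 k~>1
  2 h~>3 k~>1
  result₂ = [1, 1, 1]
Equal? same morphism ✓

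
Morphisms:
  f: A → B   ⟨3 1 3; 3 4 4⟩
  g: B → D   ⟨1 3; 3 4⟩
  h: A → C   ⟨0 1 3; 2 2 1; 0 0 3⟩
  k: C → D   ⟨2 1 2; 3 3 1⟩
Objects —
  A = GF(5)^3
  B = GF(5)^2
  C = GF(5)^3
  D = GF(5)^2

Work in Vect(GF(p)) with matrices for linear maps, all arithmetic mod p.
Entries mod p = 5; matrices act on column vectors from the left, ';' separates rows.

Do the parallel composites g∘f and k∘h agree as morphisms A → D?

Answer: DOES NOT COMMUTE

Derivation:
Path 1 = f;g:
  e0=[1,0,0] f→[3,3] g→[2,1]
  e1=[0,1,0] f→[1,4] g→[3,4]
  e2=[0,0,1] f→[3,4] g→[0,0]
  ⟦path⟧₁ = ⟨2 3 0; 1 4 0⟩
Path 2 = h;k:
  e0=[1,0,0] h→[0,2,0] k→[2,1]
  e1=[0,1,0] h→[1,2,0] k→[4,4]
  e2=[0,0,1] h→[3,1,3] k→[3,0]
  ⟦path⟧₂ = ⟨2 4 3; 1 4 0⟩
Equal? distinct morphisms ✗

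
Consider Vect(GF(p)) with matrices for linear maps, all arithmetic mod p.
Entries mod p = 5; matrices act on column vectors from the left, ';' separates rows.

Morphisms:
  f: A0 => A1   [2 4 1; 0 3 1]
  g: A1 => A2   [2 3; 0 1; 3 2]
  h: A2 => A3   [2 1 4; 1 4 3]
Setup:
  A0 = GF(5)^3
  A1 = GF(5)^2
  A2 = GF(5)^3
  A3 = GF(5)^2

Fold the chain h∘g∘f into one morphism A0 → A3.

Answer: [2 4 1; 2 3 4]

Work:
  e0=⟨1,0,0⟩ f=>⟨2,0⟩ g=>⟨4,0,1⟩ h=>⟨2,2⟩
  e1=⟨0,1,0⟩ f=>⟨4,3⟩ g=>⟨2,3,3⟩ h=>⟨4,3⟩
  e2=⟨0,0,1⟩ f=>⟨1,1⟩ g=>⟨0,1,0⟩ h=>⟨1,4⟩
result: [2 4 1; 2 3 4]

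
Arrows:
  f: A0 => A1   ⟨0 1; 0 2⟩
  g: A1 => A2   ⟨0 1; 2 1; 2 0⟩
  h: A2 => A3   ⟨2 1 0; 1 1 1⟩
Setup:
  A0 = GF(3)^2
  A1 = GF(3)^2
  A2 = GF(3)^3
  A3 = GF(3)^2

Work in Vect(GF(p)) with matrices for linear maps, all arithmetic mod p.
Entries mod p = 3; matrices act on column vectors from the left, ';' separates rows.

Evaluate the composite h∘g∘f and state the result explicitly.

  e0=⟨1,0⟩ f=>⟨0,0⟩ g=>⟨0,0,0⟩ h=>⟨0,0⟩
  e1=⟨0,1⟩ f=>⟨1,2⟩ g=>⟨2,1,2⟩ h=>⟨2,2⟩
composite: ⟨0 2; 0 2⟩

Answer: ⟨0 2; 0 2⟩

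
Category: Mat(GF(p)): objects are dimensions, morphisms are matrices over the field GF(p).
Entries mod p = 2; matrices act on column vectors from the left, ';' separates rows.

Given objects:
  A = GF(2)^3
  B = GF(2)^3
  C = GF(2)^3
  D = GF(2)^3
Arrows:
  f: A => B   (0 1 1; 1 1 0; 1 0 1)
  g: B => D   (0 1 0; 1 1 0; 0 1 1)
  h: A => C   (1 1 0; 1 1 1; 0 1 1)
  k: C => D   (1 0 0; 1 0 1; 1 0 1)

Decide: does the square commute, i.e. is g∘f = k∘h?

Answer: DOES NOT COMMUTE

Work:
Along f;g (path 1):
  e0=(1,0,0) f=>(0,1,1) g=>(1,1,0)
  e1=(0,1,0) f=>(1,1,0) g=>(1,0,1)
  e2=(0,0,1) f=>(1,0,1) g=>(0,1,1)
  result₁ = (1 1 0; 1 0 1; 0 1 1)
Along h;k (path 2):
  e0=(1,0,0) h=>(1,1,0) k=>(1,1,1)
  e1=(0,1,0) h=>(1,1,1) k=>(1,0,0)
  e2=(0,0,1) h=>(0,1,1) k=>(0,1,1)
  result₂ = (1 1 0; 1 0 1; 1 0 1)
Equal? NO — does not commute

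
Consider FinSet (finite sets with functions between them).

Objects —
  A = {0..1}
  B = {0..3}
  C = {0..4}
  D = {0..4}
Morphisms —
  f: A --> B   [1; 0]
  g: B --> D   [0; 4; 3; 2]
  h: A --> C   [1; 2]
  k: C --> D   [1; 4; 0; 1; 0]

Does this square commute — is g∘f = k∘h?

Along f;g (path 1):
  0 f-->1 g-->4
  1 f-->0 g-->0
  ⟦path⟧₁ = [4; 0]
Along h;k (path 2):
  0 h-->1 k-->4
  1 h-->2 k-->0
  ⟦path⟧₂ = [4; 0]
Equal? equal; square commutes

Answer: COMMUTES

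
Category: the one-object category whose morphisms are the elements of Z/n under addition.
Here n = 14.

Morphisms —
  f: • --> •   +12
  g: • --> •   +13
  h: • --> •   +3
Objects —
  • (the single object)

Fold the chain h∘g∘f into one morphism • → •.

  0 +12≡12 +13≡11 +3≡0  (mod 14)
result: +0

Answer: +0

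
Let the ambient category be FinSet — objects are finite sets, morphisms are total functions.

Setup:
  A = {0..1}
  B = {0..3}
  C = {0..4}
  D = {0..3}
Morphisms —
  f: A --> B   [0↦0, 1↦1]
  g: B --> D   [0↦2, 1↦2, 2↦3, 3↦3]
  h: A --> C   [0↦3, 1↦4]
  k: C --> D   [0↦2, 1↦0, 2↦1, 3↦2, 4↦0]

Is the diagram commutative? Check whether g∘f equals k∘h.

Answer: DOES NOT COMMUTE

Derivation:
1) trace f;g:
  0 f-->0 g-->2
  1 f-->1 g-->2
  composite₁ = [0↦2, 1↦2]
2) trace h;k:
  0 h-->3 k-->2
  1 h-->4 k-->0
  composite₂ = [0↦2, 1↦0]
Equal? distinct morphisms ✗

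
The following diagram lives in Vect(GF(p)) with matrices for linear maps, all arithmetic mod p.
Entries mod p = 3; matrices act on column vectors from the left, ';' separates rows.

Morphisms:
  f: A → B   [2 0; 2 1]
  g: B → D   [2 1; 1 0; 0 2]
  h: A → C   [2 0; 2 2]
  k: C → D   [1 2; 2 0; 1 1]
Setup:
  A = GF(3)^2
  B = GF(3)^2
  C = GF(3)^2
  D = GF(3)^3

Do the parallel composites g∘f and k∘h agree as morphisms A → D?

1) trace f;g:
  e0=[1,0] f→[2,2] g→[0,2,1]
  e1=[0,1] f→[0,1] g→[1,0,2]
  composite₁ = [0 1; 2 0; 1 2]
2) trace h;k:
  e0=[1,0] h→[2,2] k→[0,1,1]
  e1=[0,1] h→[0,2] k→[1,0,2]
  composite₂ = [0 1; 1 0; 1 2]
Equal? NO — does not commute

Answer: DOES NOT COMMUTE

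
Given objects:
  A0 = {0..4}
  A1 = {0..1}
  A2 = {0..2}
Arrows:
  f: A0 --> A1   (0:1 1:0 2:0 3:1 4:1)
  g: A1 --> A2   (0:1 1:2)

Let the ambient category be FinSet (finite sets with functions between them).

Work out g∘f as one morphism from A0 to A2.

  0 f-->1 g-->2
  1 f-->0 g-->1
  2 f-->0 g-->1
  3 f-->1 g-->2
  4 f-->1 g-->2
result: (0:2 1:1 2:1 3:2 4:2)

Answer: (0:2 1:1 2:1 3:2 4:2)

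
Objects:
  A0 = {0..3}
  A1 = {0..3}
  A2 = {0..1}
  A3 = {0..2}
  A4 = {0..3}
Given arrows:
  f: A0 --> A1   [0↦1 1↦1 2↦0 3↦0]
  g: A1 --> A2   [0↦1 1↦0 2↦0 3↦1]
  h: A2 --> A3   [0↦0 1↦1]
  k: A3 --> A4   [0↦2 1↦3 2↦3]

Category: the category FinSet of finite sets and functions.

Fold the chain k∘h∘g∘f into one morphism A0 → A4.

Answer: [0↦2 1↦2 2↦3 3↦3]

Work:
  0 f-->1 g-->0 h-->0 k-->2
  1 f-->1 g-->0 h-->0 k-->2
  2 f-->0 g-->1 h-->1 k-->3
  3 f-->0 g-->1 h-->1 k-->3
composite: [0↦2 1↦2 2↦3 3↦3]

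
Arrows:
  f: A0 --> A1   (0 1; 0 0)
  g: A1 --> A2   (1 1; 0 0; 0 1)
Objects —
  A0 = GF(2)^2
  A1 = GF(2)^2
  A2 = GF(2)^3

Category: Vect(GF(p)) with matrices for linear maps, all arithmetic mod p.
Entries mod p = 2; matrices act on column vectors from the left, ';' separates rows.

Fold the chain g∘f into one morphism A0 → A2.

Answer: (0 1; 0 0; 0 0)

Work:
  e0=[1,0] f-->[0,0] g-->[0,0,0]
  e1=[0,1] f-->[1,0] g-->[1,0,0]
composite: (0 1; 0 0; 0 0)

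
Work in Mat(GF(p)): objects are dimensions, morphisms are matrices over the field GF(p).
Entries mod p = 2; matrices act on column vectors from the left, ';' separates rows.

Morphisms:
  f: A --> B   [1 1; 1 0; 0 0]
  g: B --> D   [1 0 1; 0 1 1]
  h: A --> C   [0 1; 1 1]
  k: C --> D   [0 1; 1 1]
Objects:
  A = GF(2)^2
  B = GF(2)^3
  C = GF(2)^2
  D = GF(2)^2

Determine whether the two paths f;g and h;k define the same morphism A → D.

Answer: COMMUTES

Derivation:
Along f;g (path 1):
  e0=[1,0] f-->[1,1,0] g-->[1,1]
  e1=[0,1] f-->[1,0,0] g-->[1,0]
  composite₁ = [1 1; 1 0]
Along h;k (path 2):
  e0=[1,0] h-->[0,1] k-->[1,1]
  e1=[0,1] h-->[1,1] k-->[1,0]
  composite₂ = [1 1; 1 0]
Equal? same morphism ✓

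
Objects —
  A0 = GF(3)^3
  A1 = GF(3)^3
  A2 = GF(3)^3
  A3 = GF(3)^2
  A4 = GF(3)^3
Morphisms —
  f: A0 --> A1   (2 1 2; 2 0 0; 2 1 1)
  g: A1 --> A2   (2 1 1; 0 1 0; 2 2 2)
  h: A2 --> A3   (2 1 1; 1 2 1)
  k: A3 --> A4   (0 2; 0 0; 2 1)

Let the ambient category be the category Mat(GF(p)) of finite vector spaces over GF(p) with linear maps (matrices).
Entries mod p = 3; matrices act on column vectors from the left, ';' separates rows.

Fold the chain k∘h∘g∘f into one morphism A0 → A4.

  e0=⟨1,0,0⟩ f-->⟨2,2,2⟩ g-->⟨2,2,0⟩ h-->⟨0,0⟩ k-->⟨0,0,0⟩
  e1=⟨0,1,0⟩ f-->⟨1,0,1⟩ g-->⟨0,0,1⟩ h-->⟨1,1⟩ k-->⟨2,0,0⟩
  e2=⟨0,0,1⟩ f-->⟨2,0,1⟩ g-->⟨2,0,0⟩ h-->⟨1,2⟩ k-->⟨1,0,1⟩
result: (0 2 1; 0 0 0; 0 0 1)

Answer: (0 2 1; 0 0 0; 0 0 1)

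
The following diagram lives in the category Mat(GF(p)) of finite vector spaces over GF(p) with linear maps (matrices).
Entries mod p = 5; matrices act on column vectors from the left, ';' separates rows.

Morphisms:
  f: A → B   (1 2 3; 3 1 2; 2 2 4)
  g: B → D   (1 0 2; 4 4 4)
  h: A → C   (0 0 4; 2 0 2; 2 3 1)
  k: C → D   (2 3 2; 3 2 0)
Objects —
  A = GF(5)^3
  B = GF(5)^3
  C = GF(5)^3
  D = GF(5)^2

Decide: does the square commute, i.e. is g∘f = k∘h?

Answer: COMMUTES

Trace:
Along f;g (path 1):
  e0=[1,0,0] f→[1,3,2] g→[0,4]
  e1=[0,1,0] f→[2,1,2] g→[1,0]
  e2=[0,0,1] f→[3,2,4] g→[1,1]
  ⟦path⟧₁ = (0 1 1; 4 0 1)
Along h;k (path 2):
  e0=[1,0,0] h→[0,2,2] k→[0,4]
  e1=[0,1,0] h→[0,0,3] k→[1,0]
  e2=[0,0,1] h→[4,2,1] k→[1,1]
  ⟦path⟧₂ = (0 1 1; 4 0 1)
Equal? same morphism ✓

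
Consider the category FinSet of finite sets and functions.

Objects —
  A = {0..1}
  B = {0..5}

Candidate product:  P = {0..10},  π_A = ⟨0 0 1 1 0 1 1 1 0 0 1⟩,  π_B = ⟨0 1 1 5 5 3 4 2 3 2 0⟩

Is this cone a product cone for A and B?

Answer: NOT A VALID PRODUCT — |P|=11 ≠ |A|·|B|=12

Derivation:
|A|·|B| = 2·6 = 12;  |P| = 11
  → cardinalities differ; no bijection possible.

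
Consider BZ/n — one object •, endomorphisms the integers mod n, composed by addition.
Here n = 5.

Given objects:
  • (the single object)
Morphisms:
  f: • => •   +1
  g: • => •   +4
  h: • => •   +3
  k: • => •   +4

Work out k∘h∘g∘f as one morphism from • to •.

Answer: +2

Trace:
  0 +1≡1 +4≡0 +3≡3 +4≡2  (mod 5)
composite: +2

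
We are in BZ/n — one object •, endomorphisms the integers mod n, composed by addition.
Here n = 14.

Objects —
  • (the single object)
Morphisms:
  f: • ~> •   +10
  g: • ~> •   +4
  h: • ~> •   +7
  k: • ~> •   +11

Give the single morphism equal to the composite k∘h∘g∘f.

Answer: +4

Trace:
  0 +10≡10 +4≡0 +7≡7 +11≡4  (mod 14)
composite: +4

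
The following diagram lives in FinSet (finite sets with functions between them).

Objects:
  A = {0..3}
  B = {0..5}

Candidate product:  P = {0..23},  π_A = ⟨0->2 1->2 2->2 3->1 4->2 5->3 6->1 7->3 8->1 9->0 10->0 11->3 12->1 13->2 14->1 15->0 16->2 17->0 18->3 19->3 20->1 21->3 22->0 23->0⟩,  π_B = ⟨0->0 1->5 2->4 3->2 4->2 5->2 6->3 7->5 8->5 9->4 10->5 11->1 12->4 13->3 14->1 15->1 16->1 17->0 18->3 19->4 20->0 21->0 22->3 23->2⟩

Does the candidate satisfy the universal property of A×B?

Answer: VALID PRODUCT

Work:
|A|·|B| = 4·6 = 24;  |P| = 24
Check the pairing map k ↦ (π_A(k), π_B(k)):
  0 -> (2,0)
  1 -> (2,5)
  2 -> (2,4)
  3 -> (1,2)
  4 -> (2,2)
  5 -> (3,2)
  6 -> (1,3)
  7 -> (3,5)
  8 -> (1,5)
  9 -> (0,4)
  10 -> (0,5)
  11 -> (3,1)
  12 -> (1,4)
  13 -> (2,3)
  14 -> (1,1)
  15 -> (0,1)
  16 -> (2,1)
  17 -> (0,0)
  18 -> (3,3)
  19 -> (3,4)
  20 -> (1,0)
  21 -> (3,0)
  22 -> (0,3)
  23 -> (0,2)
distinct pairs in image: 24 / 24 needed
  → bijection onto A×B; projections well-typed.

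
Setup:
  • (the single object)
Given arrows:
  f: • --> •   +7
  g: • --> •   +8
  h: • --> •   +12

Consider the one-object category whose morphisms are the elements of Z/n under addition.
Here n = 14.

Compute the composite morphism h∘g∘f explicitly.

Answer: +13

Work:
  0 +7≡7 +8≡1 +12≡13  (mod 14)
⟦path⟧: +13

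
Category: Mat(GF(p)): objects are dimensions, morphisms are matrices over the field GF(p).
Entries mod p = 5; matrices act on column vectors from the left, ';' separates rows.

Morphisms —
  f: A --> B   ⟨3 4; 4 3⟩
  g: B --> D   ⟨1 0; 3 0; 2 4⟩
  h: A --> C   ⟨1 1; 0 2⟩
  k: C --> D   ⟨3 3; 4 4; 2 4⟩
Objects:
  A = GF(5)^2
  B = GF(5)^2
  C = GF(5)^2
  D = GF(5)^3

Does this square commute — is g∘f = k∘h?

1) trace f;g:
  e0=⟨1,0⟩ f-->⟨3,4⟩ g-->⟨3,4,2⟩
  e1=⟨0,1⟩ f-->⟨4,3⟩ g-->⟨4,2,0⟩
  composite₁ = ⟨3 4; 4 2; 2 0⟩
2) trace h;k:
  e0=⟨1,0⟩ h-->⟨1,0⟩ k-->⟨3,4,2⟩
  e1=⟨0,1⟩ h-->⟨1,2⟩ k-->⟨4,2,0⟩
  composite₂ = ⟨3 4; 4 2; 2 0⟩
Equal? same morphism ✓

Answer: COMMUTES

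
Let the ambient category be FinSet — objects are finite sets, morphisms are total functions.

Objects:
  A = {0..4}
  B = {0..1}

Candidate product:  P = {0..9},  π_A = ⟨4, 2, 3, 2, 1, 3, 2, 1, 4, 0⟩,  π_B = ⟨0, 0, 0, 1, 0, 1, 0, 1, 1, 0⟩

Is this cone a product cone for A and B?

|A|·|B| = 5·2 = 10;  |P| = 10
Check the pairing map k ↦ (π_A(k), π_B(k)):
  0 ↦ (4,0)
  1 ↦ (2,0)
  2 ↦ (3,0)
  3 ↦ (2,1)
  4 ↦ (1,0)
  5 ↦ (3,1)
  6 ↦ (2,0)  ✗ repeats pair of k=1
  7 ↦ (1,1)
  8 ↦ (4,1)
  9 ↦ (0,0)
distinct pairs in image: 9 / 10 needed
  → (2,0) hit at k=1 and k=6

Answer: NOT A VALID PRODUCT — duplicate pair at indices 6,1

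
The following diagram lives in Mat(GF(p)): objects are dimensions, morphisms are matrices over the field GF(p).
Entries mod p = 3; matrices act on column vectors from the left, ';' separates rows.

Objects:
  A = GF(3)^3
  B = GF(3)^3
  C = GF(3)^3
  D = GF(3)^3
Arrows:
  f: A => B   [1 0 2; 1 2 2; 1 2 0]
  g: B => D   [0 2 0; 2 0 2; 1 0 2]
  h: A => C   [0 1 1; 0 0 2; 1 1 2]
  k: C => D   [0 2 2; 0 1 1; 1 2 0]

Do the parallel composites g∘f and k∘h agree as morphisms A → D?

Path 1 = f;g:
  e0=[1,0,0] f=>[1,1,1] g=>[2,1,0]
  e1=[0,1,0] f=>[0,2,2] g=>[1,1,1]
  e2=[0,0,1] f=>[2,2,0] g=>[1,1,2]
  result₁ = [2 1 1; 1 1 1; 0 1 2]
Path 2 = h;k:
  e0=[1,0,0] h=>[0,0,1] k=>[2,1,0]
  e1=[0,1,0] h=>[1,0,1] k=>[2,1,1]
  e2=[0,0,1] h=>[1,2,2] k=>[2,1,2]
  result₂ = [2 2 2; 1 1 1; 0 1 2]
Equal? distinct morphisms ✗

Answer: DOES NOT COMMUTE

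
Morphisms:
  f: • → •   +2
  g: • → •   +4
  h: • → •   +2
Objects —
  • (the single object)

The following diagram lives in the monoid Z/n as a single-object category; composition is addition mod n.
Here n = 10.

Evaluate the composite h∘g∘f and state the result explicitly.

  0 +2≡2 +4≡6 +2≡8  (mod 10)
result: +8

Answer: +8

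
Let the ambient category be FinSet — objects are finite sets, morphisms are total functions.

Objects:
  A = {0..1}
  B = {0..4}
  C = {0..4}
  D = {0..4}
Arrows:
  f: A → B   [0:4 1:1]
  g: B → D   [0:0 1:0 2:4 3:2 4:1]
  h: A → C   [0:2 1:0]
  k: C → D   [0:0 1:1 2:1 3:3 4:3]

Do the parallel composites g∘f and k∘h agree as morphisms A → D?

1) trace f;g:
  0 f→4 g→1
  1 f→1 g→0
  result₁ = [0:1 1:0]
2) trace h;k:
  0 h→2 k→1
  1 h→0 k→0
  result₂ = [0:1 1:0]
Equal? same morphism ✓

Answer: COMMUTES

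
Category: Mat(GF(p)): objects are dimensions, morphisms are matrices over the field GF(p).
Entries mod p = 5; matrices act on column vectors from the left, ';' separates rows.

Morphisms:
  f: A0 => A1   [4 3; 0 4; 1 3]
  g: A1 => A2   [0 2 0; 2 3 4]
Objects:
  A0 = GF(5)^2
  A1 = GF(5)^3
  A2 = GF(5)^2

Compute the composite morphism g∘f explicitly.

  e0=[1,0] f=>[4,0,1] g=>[0,2]
  e1=[0,1] f=>[3,4,3] g=>[3,0]
⟦path⟧: [0 3; 2 0]

Answer: [0 3; 2 0]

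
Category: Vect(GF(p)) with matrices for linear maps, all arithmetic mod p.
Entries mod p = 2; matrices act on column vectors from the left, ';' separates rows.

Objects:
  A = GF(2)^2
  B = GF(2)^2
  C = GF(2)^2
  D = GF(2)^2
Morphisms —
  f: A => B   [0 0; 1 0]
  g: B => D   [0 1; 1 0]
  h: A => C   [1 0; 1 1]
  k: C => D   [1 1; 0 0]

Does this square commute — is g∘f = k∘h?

1) trace f;g:
  e0=[1,0] f=>[0,1] g=>[1,0]
  e1=[0,1] f=>[0,0] g=>[0,0]
  result₁ = [1 0; 0 0]
2) trace h;k:
  e0=[1,0] h=>[1,1] k=>[0,0]
  e1=[0,1] h=>[0,1] k=>[1,0]
  result₂ = [0 1; 0 0]
Equal? distinct morphisms ✗

Answer: DOES NOT COMMUTE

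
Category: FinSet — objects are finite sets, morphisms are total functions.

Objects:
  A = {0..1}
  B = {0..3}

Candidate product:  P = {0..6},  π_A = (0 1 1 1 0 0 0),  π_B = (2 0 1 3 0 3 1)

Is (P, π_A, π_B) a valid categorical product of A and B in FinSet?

Answer: NOT A VALID PRODUCT — |P|=7 ≠ |A|·|B|=8

Trace:
|A|·|B| = 2·4 = 8;  |P| = 7
  → cardinalities differ; no bijection possible.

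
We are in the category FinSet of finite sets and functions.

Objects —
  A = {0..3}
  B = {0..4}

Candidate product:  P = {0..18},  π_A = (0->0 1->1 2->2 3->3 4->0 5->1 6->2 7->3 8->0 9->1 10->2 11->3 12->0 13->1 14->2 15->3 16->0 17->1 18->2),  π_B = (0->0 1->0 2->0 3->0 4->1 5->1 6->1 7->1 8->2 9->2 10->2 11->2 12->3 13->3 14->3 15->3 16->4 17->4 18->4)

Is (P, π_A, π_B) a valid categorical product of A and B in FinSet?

|A|·|B| = 4·5 = 20;  |P| = 19
  → cardinalities differ; no bijection possible.

Answer: NOT A VALID PRODUCT — |P|=19 ≠ |A|·|B|=20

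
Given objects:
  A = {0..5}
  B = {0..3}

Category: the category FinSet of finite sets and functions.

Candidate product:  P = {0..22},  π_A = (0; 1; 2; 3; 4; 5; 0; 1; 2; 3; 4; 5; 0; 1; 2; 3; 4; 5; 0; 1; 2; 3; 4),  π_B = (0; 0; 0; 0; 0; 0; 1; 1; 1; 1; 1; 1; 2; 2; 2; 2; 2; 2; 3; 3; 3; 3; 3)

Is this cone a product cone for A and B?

|A|·|B| = 6·4 = 24;  |P| = 23
  → cardinalities differ; no bijection possible.

Answer: NOT A VALID PRODUCT — |P|=23 ≠ |A|·|B|=24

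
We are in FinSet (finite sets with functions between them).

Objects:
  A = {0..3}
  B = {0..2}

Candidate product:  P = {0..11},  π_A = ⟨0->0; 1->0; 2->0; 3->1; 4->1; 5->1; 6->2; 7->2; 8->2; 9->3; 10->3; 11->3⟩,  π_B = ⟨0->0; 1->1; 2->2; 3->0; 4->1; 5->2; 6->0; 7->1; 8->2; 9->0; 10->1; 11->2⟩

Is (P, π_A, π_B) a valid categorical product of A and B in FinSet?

|A|·|B| = 4·3 = 12;  |P| = 12
Check the pairing map k ↦ (π_A(k), π_B(k)):
  0 -> (0,0)
  1 -> (0,1)
  2 -> (0,2)
  3 -> (1,0)
  4 -> (1,1)
  5 -> (1,2)
  6 -> (2,0)
  7 -> (2,1)
  8 -> (2,2)
  9 -> (3,0)
  10 -> (3,1)
  11 -> (3,2)
distinct pairs in image: 12 / 12 needed
  → bijection onto A×B; projections well-typed.

Answer: VALID PRODUCT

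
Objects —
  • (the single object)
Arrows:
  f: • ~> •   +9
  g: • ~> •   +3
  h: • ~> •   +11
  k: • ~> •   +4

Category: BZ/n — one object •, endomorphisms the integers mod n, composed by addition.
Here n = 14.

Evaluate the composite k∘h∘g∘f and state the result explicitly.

Answer: +13

Derivation:
  0 +9≡9 +3≡12 +11≡9 +4≡13  (mod 14)
composite: +13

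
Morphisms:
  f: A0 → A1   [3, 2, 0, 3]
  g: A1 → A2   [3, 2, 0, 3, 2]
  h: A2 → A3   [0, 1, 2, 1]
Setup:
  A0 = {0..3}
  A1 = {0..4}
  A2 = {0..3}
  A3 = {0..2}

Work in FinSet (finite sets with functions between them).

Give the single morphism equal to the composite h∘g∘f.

Answer: [1, 0, 1, 1]

Trace:
  0 f→3 g→3 h→1
  1 f→2 g→0 h→0
  2 f→0 g→3 h→1
  3 f→3 g→3 h→1
⟦path⟧: [1, 0, 1, 1]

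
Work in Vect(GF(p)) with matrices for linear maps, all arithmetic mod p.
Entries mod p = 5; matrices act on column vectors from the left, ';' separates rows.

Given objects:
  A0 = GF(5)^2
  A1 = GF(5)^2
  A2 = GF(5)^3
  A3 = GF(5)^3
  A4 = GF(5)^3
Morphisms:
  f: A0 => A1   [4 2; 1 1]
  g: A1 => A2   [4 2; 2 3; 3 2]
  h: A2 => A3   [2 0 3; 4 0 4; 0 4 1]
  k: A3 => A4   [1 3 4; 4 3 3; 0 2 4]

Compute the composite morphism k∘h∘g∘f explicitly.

  e0=⟨1,0⟩ f=>⟨4,1⟩ g=>⟨3,1,4⟩ h=>⟨3,3,3⟩ k=>⟨4,0,3⟩
  e1=⟨0,1⟩ f=>⟨2,1⟩ g=>⟨0,2,3⟩ h=>⟨4,2,1⟩ k=>⟨4,0,3⟩
result: [4 4; 0 0; 3 3]

Answer: [4 4; 0 0; 3 3]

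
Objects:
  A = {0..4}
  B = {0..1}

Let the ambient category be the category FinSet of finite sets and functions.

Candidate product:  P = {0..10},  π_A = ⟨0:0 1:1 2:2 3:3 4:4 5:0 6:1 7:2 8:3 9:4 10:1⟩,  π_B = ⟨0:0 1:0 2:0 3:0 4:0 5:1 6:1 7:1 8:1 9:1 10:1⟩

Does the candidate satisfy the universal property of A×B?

Answer: NOT A VALID PRODUCT — |P|=11 ≠ |A|·|B|=10

Trace:
|A|·|B| = 5·2 = 10;  |P| = 11
  → cardinalities differ; no bijection possible.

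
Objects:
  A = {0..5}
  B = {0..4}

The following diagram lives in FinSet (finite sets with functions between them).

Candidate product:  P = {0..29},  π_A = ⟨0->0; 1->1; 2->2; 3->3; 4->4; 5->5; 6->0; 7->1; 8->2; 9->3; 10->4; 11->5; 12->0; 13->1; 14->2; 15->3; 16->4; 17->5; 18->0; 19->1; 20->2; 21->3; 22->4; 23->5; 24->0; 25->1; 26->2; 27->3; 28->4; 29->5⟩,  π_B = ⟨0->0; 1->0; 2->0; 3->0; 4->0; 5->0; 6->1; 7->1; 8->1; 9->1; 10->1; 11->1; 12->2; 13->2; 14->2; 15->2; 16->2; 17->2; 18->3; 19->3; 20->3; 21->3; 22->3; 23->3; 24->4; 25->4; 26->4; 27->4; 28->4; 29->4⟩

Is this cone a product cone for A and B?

Answer: VALID PRODUCT

Work:
|A|·|B| = 6·5 = 30;  |P| = 30
Check the pairing map k ↦ (π_A(k), π_B(k)):
  0 -> (0,0)
  1 -> (1,0)
  2 -> (2,0)
  3 -> (3,0)
  4 -> (4,0)
  5 -> (5,0)
  6 -> (0,1)
  7 -> (1,1)
  8 -> (2,1)
  9 -> (3,1)
  10 -> (4,1)
  11 -> (5,1)
  12 -> (0,2)
  13 -> (1,2)
  14 -> (2,2)
  15 -> (3,2)
  16 -> (4,2)
  17 -> (5,2)
  18 -> (0,3)
  19 -> (1,3)
  20 -> (2,3)
  21 -> (3,3)
  22 -> (4,3)
  23 -> (5,3)
  24 -> (0,4)
  25 -> (1,4)
  26 -> (2,4)
  27 -> (3,4)
  28 -> (4,4)
  29 -> (5,4)
distinct pairs in image: 30 / 30 needed
  → bijection onto A×B; projections well-typed.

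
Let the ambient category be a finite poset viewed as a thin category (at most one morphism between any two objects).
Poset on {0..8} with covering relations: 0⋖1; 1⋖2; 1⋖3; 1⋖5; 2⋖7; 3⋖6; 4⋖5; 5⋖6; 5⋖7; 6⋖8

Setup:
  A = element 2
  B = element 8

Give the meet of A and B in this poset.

Common predecessors of 2,8: {0,1}
  0 ⊑ 1
  1 ⊑ 1
glb = 1

Answer: A∧B = 1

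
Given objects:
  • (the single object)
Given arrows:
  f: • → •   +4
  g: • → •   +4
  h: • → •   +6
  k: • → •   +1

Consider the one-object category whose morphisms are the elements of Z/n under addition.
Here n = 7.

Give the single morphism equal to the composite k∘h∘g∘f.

  0 +4≡4 +4≡1 +6≡0 +1≡1  (mod 7)
composite: +1

Answer: +1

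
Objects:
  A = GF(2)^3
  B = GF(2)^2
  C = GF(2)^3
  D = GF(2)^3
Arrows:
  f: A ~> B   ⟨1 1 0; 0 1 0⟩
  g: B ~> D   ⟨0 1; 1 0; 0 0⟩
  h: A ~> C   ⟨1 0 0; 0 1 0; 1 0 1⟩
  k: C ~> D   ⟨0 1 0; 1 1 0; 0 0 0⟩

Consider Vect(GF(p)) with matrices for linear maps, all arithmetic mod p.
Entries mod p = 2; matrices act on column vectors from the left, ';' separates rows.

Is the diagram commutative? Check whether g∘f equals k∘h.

Answer: COMMUTES

Derivation:
1) trace f;g:
  e0=[1,0,0] f~>[1,0] g~>[0,1,0]
  e1=[0,1,0] f~>[1,1] g~>[1,1,0]
  e2=[0,0,1] f~>[0,0] g~>[0,0,0]
  composite₁ = ⟨0 1 0; 1 1 0; 0 0 0⟩
2) trace h;k:
  e0=[1,0,0] h~>[1,0,1] k~>[0,1,0]
  e1=[0,1,0] h~>[0,1,0] k~>[1,1,0]
  e2=[0,0,1] h~>[0,0,1] k~>[0,0,0]
  composite₂ = ⟨0 1 0; 1 1 0; 0 0 0⟩
Equal? equal; square commutes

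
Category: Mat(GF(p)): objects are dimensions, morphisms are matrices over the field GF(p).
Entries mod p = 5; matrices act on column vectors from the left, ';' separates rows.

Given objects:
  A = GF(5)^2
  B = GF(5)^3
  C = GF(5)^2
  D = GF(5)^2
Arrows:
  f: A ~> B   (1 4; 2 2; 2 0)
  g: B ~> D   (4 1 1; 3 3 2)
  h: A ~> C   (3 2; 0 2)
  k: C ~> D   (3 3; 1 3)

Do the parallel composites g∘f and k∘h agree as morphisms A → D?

1) trace f;g:
  e0=[1,0] f~>[1,2,2] g~>[3,3]
  e1=[0,1] f~>[4,2,0] g~>[3,3]
  result₁ = (3 3; 3 3)
2) trace h;k:
  e0=[1,0] h~>[3,0] k~>[4,3]
  e1=[0,1] h~>[2,2] k~>[2,3]
  result₂ = (4 2; 3 3)
Equal? differ; not commutative

Answer: DOES NOT COMMUTE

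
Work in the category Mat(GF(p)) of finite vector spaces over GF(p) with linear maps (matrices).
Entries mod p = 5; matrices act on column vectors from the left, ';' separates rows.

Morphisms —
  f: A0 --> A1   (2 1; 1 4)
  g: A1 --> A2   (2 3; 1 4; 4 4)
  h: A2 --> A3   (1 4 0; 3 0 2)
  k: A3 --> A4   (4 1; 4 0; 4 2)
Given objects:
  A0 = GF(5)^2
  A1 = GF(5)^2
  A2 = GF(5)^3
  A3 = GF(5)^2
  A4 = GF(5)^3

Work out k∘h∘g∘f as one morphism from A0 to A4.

  e0=⟨1,0⟩ f-->⟨2,1⟩ g-->⟨2,1,2⟩ h-->⟨1,0⟩ k-->⟨4,4,4⟩
  e1=⟨0,1⟩ f-->⟨1,4⟩ g-->⟨4,2,0⟩ h-->⟨2,2⟩ k-->⟨0,3,2⟩
composite: (4 0; 4 3; 4 2)

Answer: (4 0; 4 3; 4 2)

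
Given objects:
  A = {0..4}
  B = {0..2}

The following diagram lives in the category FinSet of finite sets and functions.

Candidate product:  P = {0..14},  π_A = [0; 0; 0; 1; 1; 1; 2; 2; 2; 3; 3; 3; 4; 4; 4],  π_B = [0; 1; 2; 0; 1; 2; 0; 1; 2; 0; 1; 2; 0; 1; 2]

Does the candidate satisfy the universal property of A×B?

Answer: VALID PRODUCT

Trace:
|A|·|B| = 5·3 = 15;  |P| = 15
Check the pairing map k ↦ (π_A(k), π_B(k)):
  0 : (0,0)
  1 : (0,1)
  2 : (0,2)
  3 : (1,0)
  4 : (1,1)
  5 : (1,2)
  6 : (2,0)
  7 : (2,1)
  8 : (2,2)
  9 : (3,0)
  10 : (3,1)
  11 : (3,2)
  12 : (4,0)
  13 : (4,1)
  14 : (4,2)
distinct pairs in image: 15 / 15 needed
  → bijection onto A×B; projections well-typed.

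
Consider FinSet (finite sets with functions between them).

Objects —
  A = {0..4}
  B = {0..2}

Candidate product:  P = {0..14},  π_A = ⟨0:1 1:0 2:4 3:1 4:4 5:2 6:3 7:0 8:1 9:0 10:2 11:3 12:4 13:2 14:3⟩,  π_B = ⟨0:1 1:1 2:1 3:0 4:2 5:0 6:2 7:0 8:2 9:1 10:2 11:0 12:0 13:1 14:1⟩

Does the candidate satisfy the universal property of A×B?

|A|·|B| = 5·3 = 15;  |P| = 15
Check the pairing map k ↦ (π_A(k), π_B(k)):
  0 : (1,1)
  1 : (0,1)
  2 : (4,1)
  3 : (1,0)
  4 : (4,2)
  5 : (2,0)
  6 : (3,2)
  7 : (0,0)
  8 : (1,2)
  9 : (0,1)  ✗ repeats pair of k=1
  10 : (2,2)
  11 : (3,0)
  12 : (4,0)
  13 : (2,1)
  14 : (3,1)
distinct pairs in image: 14 / 15 needed
  → (0,1) hit at k=1 and k=9

Answer: NOT A VALID PRODUCT — duplicate pair at indices 9,1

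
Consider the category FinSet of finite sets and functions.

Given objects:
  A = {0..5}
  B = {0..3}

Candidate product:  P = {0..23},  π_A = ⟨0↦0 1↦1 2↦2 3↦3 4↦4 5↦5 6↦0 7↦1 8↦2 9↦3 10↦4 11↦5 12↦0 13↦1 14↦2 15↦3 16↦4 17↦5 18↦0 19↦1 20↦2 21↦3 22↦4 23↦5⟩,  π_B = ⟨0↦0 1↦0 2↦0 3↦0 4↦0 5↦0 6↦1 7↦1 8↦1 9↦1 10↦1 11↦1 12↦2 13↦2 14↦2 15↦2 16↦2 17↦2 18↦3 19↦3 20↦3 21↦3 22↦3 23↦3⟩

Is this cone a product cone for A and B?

|A|·|B| = 6·4 = 24;  |P| = 24
Check the pairing map k ↦ (π_A(k), π_B(k)):
  0 ↦ (0,0)
  1 ↦ (1,0)
  2 ↦ (2,0)
  3 ↦ (3,0)
  4 ↦ (4,0)
  5 ↦ (5,0)
  6 ↦ (0,1)
  7 ↦ (1,1)
  8 ↦ (2,1)
  9 ↦ (3,1)
  10 ↦ (4,1)
  11 ↦ (5,1)
  12 ↦ (0,2)
  13 ↦ (1,2)
  14 ↦ (2,2)
  15 ↦ (3,2)
  16 ↦ (4,2)
  17 ↦ (5,2)
  18 ↦ (0,3)
  19 ↦ (1,3)
  20 ↦ (2,3)
  21 ↦ (3,3)
  22 ↦ (4,3)
  23 ↦ (5,3)
distinct pairs in image: 24 / 24 needed
  → bijection onto A×B; projections well-typed.

Answer: VALID PRODUCT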